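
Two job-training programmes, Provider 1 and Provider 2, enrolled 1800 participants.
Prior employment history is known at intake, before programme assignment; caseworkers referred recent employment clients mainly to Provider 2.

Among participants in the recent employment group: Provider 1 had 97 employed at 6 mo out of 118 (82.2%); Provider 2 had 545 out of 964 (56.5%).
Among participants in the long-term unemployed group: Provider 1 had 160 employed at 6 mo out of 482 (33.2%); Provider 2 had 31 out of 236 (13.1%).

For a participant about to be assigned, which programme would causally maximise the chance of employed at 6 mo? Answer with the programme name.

Within every prior employment history level Provider 1 has the higher rate, yet pooled Provider 2 does — Simpson's reversal.
Here prior employment history is a common cause — it drives both which programme a case falls under and the outcome. The crude comparison mixes populations; the stratum-specific rates are the causally relevant ones.
Within each level — recent employment: 82.2% vs 56.5%; long-term unemployed: 33.2% vs 13.1% — Provider 1 is higher every time.

Provider 1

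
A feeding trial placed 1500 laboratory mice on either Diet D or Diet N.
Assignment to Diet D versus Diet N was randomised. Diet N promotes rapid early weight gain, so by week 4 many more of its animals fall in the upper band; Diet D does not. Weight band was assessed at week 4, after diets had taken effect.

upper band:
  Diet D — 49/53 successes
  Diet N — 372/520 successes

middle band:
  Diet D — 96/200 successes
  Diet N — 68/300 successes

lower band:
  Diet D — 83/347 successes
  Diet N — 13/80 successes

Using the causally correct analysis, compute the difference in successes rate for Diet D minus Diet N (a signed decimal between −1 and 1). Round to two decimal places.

The stratified and pooled comparisons disagree (Diet D wins within each week-4 weight band; Diet N wins overall), so the answer turns on the causal role of week-4 weight band.
Stratifying would compare diets among laboratory mice the diets themselves sorted into week-4 weight band groups — a form of selection on an intermediate. The unconditioned pooled rates give the total causal effect.
The causal difference is the pooled difference: 0.380 − 0.503 = -0.123.

-0.12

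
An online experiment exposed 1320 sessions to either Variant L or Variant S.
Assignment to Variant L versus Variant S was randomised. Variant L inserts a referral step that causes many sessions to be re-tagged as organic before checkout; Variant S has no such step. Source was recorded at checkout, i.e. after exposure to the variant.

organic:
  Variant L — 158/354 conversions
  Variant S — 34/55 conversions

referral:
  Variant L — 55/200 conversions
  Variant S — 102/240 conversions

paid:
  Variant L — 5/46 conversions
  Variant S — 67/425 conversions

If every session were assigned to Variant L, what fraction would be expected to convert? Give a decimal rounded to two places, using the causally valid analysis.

Variant S is higher inside every traffic source stratum but Variant L is higher in aggregate. Whether to stratify depends on how traffic source relates to the variant.
Because the variant influences traffic source, traffic source is a post-treatment mediator, not a confounder. Stratifying on it would bias the estimate; the causal effect is the crude pooled difference.
So P(outcome | do(Variant L)) is just the pooled rate for Variant L: 218/600 = 0.363.

0.36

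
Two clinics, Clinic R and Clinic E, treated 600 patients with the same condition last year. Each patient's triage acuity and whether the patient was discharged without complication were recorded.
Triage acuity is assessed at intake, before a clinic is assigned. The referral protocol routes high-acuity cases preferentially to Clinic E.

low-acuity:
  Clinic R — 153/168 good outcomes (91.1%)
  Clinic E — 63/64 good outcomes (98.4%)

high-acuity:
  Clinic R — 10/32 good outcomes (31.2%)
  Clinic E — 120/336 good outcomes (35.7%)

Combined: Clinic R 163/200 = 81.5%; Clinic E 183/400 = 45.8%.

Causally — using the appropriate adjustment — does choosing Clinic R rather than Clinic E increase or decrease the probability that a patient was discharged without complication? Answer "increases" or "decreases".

Nothing the clinic does changes triage acuity; the imbalance is an allocation artefact. With triage acuity also predicting the outcome, the pooled figure is confounded, and the within-stratum comparison is the causal one.
Within each level — low-acuity: 91.1% vs 98.4%; high-acuity: 31.2% vs 35.7% — Clinic E is higher every time.

decreases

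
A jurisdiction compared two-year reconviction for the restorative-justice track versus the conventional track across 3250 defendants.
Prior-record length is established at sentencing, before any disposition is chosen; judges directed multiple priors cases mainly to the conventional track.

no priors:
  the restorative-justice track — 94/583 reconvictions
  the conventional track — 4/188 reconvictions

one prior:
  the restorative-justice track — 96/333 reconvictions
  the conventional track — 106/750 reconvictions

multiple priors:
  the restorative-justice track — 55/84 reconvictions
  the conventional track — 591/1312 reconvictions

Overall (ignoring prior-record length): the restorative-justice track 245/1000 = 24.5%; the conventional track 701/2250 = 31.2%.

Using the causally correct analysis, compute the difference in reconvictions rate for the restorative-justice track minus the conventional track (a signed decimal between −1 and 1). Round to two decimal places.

The stratified and pooled comparisons disagree (the conventional track wins within each prior-record length; the restorative-justice track wins overall), so the answer turns on the causal role of prior-record length.
Since prior-record length is a pre-existing factor (not a product of the disposition) and it affects the outcome on its own, it is a confounder. The stratified rates, not the pooled rate, identify the causal effect.
Adjusting over the population distribution of prior-record length: 0.237·(0.161−0.021) + 0.333·(0.288−0.141) + 0.430·(0.655−0.450) = +0.170.

+0.17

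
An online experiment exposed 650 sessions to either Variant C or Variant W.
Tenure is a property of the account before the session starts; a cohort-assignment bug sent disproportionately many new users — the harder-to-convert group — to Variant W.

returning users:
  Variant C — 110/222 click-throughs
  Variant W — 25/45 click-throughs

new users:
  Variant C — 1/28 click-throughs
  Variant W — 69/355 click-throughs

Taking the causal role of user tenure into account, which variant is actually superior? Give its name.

Within every user tenure level Variant W has the higher rate, yet pooled Variant C does — Simpson's reversal.
Since user tenure is a pre-existing factor (not a product of the variant) and it affects the outcome on its own, it is a confounder. The stratified rates, not the pooled rate, identify the causal effect.
Within each level — returning users: 49.5% vs 55.6%; new users: 3.6% vs 19.4% — Variant W is higher every time.

Variant W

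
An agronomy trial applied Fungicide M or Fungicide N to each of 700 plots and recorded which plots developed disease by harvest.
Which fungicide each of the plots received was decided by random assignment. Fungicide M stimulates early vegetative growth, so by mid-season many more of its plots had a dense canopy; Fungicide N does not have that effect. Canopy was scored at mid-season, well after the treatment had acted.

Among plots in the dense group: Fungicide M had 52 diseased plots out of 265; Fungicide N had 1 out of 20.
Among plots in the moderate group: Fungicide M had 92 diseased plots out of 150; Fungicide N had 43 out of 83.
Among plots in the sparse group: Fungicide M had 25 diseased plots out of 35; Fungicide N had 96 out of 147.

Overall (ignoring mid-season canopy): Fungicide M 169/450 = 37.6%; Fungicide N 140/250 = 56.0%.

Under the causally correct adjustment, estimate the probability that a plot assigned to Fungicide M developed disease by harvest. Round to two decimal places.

Mid-season canopy lies on the pathway fungicide → mid-season canopy → outcome, so adjusting for it blocks the indirect effect. For the total causal effect of fungicide, use the unadjusted pooled rates.
So P(outcome | do(Fungicide M)) is just the pooled rate for Fungicide M: 169/450 = 0.376.

0.38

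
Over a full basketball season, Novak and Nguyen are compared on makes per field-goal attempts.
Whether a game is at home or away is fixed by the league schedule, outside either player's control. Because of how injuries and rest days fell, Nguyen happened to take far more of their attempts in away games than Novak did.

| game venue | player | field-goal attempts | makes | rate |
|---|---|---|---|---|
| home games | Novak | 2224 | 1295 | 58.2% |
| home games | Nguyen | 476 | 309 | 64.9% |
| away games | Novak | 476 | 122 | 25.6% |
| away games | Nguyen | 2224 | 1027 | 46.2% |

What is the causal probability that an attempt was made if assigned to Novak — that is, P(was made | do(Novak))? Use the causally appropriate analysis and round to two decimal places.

0.42

Within every game venue level Nguyen has the higher rate, yet pooled Novak does — Simpson's reversal.
Nothing the player does changes game venue; the imbalance is an allocation artefact. With game venue also predicting the outcome, the pooled figure is confounded, and the within-stratum comparison is the causal one.
Standardising Novak to the population game venue mix: 0.500·1295/2224 + 0.500·122/476 = 0.419.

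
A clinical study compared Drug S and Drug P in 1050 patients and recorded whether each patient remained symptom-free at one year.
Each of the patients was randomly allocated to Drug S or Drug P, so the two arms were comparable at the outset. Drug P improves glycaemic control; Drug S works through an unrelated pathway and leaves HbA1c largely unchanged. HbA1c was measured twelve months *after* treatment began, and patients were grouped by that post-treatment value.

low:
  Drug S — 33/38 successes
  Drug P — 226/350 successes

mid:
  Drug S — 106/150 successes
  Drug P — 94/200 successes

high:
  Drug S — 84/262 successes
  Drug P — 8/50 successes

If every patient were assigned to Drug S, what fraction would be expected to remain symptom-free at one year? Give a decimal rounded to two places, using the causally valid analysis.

The HbA1c-specific comparison favours Drug S throughout, but the pooled figures favour Drug P. The question is whether to condition on HbA1c.
HbA1c is recorded after the drug and is itself shifted by it — it sits on the causal path from drug to outcome. Conditioning on a mediator would strip out part of the effect we want; the pooled comparison gives the total causal effect.
So P(outcome | do(Drug S)) is just the pooled rate for Drug S: 223/450 = 0.496.

0.50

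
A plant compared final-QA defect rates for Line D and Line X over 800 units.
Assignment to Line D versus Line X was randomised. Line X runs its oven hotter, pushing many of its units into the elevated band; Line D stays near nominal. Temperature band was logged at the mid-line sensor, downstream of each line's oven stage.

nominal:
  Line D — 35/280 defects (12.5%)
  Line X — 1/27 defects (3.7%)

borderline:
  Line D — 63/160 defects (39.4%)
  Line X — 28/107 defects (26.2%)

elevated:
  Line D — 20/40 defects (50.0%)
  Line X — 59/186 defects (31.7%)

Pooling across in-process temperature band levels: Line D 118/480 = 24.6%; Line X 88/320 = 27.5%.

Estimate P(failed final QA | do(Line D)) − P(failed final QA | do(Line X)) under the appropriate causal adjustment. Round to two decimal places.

The in-process temperature band-specific comparison favours Line X throughout, but the pooled figures favour Line D. The question is whether to condition on in-process temperature band.
Because the line influences in-process temperature band, in-process temperature band is a post-treatment mediator, not a confounder. Stratifying on it would bias the estimate; the causal effect is the crude pooled difference.
The causal difference is the pooled difference: 0.246 − 0.275 = -0.029.

-0.03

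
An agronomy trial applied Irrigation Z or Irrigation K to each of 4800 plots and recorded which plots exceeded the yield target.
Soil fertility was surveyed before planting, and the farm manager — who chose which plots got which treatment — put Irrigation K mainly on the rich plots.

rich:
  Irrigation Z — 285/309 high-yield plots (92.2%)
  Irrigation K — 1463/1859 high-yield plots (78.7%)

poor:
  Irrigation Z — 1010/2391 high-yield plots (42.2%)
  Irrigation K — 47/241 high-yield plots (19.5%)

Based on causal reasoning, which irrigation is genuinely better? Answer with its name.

Soil fertility is set before the irrigation has any effect — it is not caused by the irrigation — and it independently drives the outcome. That makes it a confounder, so the causal comparison is within soil fertility levels.
Within each level — rich: 92.2% vs 78.7%; poor: 42.2% vs 19.5% — Irrigation Z is higher every time.

Irrigation Z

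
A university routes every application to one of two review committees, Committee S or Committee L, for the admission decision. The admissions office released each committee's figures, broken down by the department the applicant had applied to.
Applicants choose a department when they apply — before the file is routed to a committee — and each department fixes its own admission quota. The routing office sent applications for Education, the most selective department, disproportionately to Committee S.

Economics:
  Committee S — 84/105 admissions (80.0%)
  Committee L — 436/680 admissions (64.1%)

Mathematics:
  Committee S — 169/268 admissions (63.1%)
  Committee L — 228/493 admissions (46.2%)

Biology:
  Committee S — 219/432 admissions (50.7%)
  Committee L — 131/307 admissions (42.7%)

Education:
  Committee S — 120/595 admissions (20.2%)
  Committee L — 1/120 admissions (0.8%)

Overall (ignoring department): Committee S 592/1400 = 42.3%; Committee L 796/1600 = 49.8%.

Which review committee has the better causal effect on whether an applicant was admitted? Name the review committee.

Within every department level Committee S has the higher rate, yet pooled Committee L does — Simpson's reversal.
Since department is a pre-existing factor (not a product of the review committee) and it affects the outcome on its own, it is a confounder. The stratified rates, not the pooled rate, identify the causal effect.
Within each level — Economics: 80.0% vs 64.1%; Mathematics: 63.1% vs 46.2%; Biology: 50.7% vs 42.7%; Education: 20.2% vs 0.8% — Committee S is higher every time.

Committee S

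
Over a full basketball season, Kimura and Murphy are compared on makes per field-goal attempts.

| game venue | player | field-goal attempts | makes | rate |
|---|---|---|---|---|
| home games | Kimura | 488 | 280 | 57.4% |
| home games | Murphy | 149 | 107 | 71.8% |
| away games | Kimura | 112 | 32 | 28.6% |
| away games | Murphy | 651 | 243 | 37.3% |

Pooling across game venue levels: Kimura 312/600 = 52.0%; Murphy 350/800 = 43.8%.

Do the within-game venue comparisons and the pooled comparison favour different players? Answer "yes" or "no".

yes

Within each game venue level (home games 57.4% vs 71.8%; away games 28.6% vs 37.3%), Murphy has the higher rate every time. Pooled: 52.0% vs 43.8% — Kimura has the higher rate overall. The two comparisons disagree.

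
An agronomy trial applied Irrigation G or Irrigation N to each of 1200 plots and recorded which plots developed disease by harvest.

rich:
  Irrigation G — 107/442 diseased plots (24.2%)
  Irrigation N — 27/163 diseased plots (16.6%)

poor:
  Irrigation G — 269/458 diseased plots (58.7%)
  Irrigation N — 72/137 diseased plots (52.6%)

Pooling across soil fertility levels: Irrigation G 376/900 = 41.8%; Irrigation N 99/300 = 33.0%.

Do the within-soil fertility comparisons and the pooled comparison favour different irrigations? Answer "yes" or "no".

no

Within each soil fertility level (rich 24.2% vs 16.6%; poor 58.7% vs 52.6%), Irrigation N has the lower rate every time. Pooled: 41.8% vs 33.0% — Irrigation N has the lower rate overall. They agree.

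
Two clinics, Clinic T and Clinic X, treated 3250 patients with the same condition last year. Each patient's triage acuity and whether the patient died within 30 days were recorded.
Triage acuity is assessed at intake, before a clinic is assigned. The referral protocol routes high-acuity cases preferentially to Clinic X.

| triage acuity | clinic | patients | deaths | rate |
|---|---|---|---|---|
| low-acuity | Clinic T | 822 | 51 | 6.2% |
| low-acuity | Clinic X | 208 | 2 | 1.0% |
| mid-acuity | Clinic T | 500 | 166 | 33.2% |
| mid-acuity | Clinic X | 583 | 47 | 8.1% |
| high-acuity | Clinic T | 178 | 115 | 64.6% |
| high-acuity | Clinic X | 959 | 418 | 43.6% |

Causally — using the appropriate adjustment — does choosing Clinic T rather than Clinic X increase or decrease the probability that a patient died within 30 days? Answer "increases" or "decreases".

The imbalance in triage acuity arose from how patients were allocated, not from anything the clinic did; and triage acuity independently affects the outcome. The pooled gap is confounded — condition on triage acuity.
Within each level — low-acuity: 6.2% vs 1.0%; mid-acuity: 33.2% vs 8.1%; high-acuity: 64.6% vs 43.6% — Clinic X is lower every time.

increases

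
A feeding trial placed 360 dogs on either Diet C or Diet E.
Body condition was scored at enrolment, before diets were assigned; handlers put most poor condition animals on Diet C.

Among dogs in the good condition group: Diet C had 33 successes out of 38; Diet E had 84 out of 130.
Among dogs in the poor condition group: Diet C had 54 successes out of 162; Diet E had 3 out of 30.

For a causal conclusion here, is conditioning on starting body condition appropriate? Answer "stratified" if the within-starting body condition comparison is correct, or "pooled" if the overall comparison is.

The starting body condition-specific comparison favours Diet C throughout, but the pooled figures favour Diet E. The question is whether to condition on starting body condition.
Starting body condition differs across diets for reasons unrelated to any effect of the diet itself, and it separately predicts the outcome — a classic confounder. We must compare within starting body condition levels.
Within each level — good condition: 86.8% vs 64.6%; poor condition: 33.3% vs 10.0% — Diet C is higher every time.

stratified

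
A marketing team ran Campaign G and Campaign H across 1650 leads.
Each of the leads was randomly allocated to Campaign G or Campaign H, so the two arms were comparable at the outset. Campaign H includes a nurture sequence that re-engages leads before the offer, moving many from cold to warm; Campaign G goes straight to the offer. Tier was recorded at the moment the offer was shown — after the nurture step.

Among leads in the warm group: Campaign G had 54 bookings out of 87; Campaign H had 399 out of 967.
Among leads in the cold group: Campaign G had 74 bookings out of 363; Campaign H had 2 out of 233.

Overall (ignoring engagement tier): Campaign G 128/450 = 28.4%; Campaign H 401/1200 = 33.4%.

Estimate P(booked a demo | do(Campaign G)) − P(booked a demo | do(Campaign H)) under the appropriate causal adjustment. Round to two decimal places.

-0.05

Because the campaign influences engagement tier, engagement tier is a post-treatment mediator, not a confounder. Stratifying on it would bias the estimate; the causal effect is the crude pooled difference.
The causal difference is the pooled difference: 0.284 − 0.334 = -0.050.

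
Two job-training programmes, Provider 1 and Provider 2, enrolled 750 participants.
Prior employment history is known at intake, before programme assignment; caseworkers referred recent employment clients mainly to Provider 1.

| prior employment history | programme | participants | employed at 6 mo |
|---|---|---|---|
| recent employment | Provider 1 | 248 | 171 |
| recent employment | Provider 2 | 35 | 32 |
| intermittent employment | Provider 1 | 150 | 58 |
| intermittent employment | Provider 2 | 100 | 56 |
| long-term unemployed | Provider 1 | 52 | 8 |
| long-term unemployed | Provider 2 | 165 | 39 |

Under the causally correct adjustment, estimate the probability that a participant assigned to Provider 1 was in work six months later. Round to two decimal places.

0.43

Prior employment history differs across programmes for reasons unrelated to any effect of the programme itself, and it separately predicts the outcome — a classic confounder. We must compare within prior employment history levels.
Standardising Provider 1 to the population prior employment history mix: 0.377·171/248 + 0.333·58/150 + 0.289·8/52 = 0.434.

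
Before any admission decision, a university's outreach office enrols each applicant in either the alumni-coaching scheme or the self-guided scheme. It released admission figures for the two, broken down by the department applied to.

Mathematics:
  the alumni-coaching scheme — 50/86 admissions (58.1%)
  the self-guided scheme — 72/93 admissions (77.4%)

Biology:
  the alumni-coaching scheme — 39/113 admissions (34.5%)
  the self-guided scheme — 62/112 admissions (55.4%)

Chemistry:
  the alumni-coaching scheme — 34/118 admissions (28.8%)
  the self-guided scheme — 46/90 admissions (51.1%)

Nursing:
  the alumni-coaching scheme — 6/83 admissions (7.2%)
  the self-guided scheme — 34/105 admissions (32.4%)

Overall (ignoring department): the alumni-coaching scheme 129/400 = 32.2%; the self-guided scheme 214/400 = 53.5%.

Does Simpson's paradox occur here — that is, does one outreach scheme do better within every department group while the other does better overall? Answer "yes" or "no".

no

Within each department level (Mathematics 58.1% vs 77.4%; Biology 34.5% vs 55.4%; Chemistry 28.8% vs 51.1%; Nursing 7.2% vs 32.4%), the self-guided scheme has the higher rate every time. Pooled: 32.2% vs 53.5% — the self-guided scheme has the higher rate overall. They agree.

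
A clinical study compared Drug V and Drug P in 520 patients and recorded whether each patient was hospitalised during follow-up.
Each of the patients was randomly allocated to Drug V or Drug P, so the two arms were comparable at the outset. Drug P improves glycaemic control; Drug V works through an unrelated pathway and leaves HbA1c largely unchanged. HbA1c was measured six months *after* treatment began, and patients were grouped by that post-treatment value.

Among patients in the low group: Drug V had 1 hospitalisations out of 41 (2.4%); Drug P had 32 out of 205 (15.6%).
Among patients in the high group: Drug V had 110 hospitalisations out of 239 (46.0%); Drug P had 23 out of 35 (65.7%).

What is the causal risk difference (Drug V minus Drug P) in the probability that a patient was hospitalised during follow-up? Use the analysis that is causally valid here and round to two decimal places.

HbA1c here is a post-treatment variable shaped by the drug; conditioning on it would introduce bias rather than remove it. The overall comparison is the causal one.
The causal difference is the pooled difference: 0.396 − 0.229 = +0.167.

+0.17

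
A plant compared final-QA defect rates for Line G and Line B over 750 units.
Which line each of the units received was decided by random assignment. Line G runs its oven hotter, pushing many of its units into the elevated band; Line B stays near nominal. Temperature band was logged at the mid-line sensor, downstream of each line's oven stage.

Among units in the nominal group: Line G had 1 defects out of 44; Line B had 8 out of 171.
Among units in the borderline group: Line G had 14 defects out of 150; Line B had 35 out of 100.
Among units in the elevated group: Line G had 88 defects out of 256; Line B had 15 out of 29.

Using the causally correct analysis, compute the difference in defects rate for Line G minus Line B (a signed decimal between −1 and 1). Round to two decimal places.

The distribution of in-process temperature band is itself part of what the line does — it is an intermediate outcome. Holding it fixed would remove that part of the effect; the total effect is the pooled difference.
The causal difference is the pooled difference: 0.229 − 0.193 = +0.036.

+0.04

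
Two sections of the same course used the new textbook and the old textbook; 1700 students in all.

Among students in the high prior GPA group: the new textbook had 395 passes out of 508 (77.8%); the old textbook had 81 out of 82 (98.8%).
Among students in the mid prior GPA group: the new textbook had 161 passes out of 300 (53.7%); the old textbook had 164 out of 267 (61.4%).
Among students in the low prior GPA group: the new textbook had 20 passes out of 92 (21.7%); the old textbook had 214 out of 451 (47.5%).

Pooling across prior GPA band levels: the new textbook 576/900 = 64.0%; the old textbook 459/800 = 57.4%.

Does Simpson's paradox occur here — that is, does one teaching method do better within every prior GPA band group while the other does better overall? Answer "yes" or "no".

Within each prior GPA band level (high prior GPA 77.8% vs 98.8%; mid prior GPA 53.7% vs 61.4%; low prior GPA 21.7% vs 47.5%), the old textbook has the higher rate every time. Pooled: 64.0% vs 57.4% — the new textbook has the higher rate overall. The two comparisons disagree.

yes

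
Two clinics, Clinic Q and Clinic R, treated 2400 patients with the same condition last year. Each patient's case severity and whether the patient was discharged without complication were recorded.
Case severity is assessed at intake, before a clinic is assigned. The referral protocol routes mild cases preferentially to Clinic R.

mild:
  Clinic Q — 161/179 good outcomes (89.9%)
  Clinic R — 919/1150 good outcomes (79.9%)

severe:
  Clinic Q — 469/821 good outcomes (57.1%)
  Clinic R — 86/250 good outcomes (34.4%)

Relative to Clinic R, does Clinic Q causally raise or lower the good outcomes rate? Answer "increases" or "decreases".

increases

The stratified and pooled comparisons disagree (Clinic Q wins within each case severity; Clinic R wins overall), so the answer turns on the causal role of case severity.
Since case severity is a pre-existing factor (not a product of the clinic) and it affects the outcome on its own, it is a confounder. The stratified rates, not the pooled rate, identify the causal effect.
Within each level — mild: 89.9% vs 79.9%; severe: 57.1% vs 34.4% — Clinic Q is higher every time.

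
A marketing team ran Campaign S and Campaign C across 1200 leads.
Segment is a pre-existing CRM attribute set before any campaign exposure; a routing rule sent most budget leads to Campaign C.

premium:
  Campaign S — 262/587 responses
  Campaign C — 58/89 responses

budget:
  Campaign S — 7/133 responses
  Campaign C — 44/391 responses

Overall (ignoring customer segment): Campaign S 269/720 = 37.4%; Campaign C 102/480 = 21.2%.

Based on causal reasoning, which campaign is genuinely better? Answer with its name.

Customer segment differs across campaigns for reasons unrelated to any effect of the campaign itself, and it separately predicts the outcome — a classic confounder. We must compare within customer segment levels.
Within each level — premium: 44.6% vs 65.2%; budget: 5.3% vs 11.3% — Campaign C is higher every time.

Campaign C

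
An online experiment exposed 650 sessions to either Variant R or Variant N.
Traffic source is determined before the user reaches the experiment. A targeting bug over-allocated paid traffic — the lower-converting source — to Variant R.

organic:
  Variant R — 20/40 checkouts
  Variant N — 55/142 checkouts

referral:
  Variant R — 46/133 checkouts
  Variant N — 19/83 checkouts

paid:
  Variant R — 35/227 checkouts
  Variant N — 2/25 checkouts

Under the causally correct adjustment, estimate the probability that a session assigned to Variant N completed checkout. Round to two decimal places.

0.22

The traffic source-specific comparison favours Variant R throughout, but the pooled figures favour Variant N. The question is whether to condition on traffic source.
Traffic source is set before the variant has any effect — it is not caused by the variant — and it independently drives the outcome. That makes it a confounder, so the causal comparison is within traffic source levels.
Standardising Variant N to the population traffic source mix: 0.280·55/142 + 0.332·19/83 + 0.388·2/25 = 0.216.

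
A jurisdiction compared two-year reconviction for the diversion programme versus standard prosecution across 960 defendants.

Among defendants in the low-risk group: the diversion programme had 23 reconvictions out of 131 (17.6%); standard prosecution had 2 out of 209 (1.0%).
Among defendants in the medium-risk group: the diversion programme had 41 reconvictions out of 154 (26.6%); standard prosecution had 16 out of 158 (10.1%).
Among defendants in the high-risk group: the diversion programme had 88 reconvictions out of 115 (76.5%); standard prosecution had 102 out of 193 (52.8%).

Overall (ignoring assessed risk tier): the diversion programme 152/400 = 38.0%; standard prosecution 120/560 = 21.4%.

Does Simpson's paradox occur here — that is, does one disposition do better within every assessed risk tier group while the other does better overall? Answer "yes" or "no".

Within each assessed risk tier level (low-risk 17.6% vs 1.0%; medium-risk 26.6% vs 10.1%; high-risk 76.5% vs 52.8%), standard prosecution has the lower rate every time. Pooled: 38.0% vs 21.4% — standard prosecution has the lower rate overall. They agree.

no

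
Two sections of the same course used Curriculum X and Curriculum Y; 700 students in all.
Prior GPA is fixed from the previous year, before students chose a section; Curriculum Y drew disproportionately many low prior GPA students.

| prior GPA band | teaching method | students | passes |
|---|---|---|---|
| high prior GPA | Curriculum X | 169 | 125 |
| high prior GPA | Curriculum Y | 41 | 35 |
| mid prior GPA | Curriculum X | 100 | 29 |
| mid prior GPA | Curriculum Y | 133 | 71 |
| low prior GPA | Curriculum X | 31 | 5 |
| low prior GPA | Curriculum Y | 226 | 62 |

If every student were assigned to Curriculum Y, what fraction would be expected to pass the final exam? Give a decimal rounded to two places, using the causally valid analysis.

0.53

Prior GPA band satisfies the back-door criterion: it is not a descendant of the teaching method, and it blocks the spurious path from teaching method to outcome. Adjusting for it (i.e., using the within-prior GPA band rates) gives the causal effect.
Standardising Curriculum Y to the population prior GPA band mix: 0.300·35/41 + 0.333·71/133 + 0.367·62/226 = 0.535.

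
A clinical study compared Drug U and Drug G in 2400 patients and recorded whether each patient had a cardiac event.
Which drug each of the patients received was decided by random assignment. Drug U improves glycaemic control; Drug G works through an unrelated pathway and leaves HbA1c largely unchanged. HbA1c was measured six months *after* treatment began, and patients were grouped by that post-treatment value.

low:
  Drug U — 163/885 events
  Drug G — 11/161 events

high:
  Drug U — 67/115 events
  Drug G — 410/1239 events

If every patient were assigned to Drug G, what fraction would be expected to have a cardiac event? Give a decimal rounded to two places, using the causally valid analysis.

0.30

Drug G is lower inside every HbA1c stratum but Drug U is lower in aggregate. Whether to stratify depends on how HbA1c relates to the drug.
Stratifying would compare drugs among patients the drugs themselves sorted into HbA1c groups — a form of selection on an intermediate. The unconditioned pooled rates give the total causal effect.
So P(outcome | do(Drug G)) is just the pooled rate for Drug G: 421/1400 = 0.301.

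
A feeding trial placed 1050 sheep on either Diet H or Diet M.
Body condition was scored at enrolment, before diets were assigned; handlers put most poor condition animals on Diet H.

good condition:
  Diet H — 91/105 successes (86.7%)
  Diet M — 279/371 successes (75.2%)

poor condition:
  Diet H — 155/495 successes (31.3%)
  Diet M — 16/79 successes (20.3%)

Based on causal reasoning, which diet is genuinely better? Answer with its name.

Within every starting body condition level Diet H has the higher rate, yet pooled Diet M does — Simpson's reversal.
Nothing the diet does changes starting body condition; the imbalance is an allocation artefact. With starting body condition also predicting the outcome, the pooled figure is confounded, and the within-stratum comparison is the causal one.
Within each level — good condition: 86.7% vs 75.2%; poor condition: 31.3% vs 20.3% — Diet H is higher every time.

Diet H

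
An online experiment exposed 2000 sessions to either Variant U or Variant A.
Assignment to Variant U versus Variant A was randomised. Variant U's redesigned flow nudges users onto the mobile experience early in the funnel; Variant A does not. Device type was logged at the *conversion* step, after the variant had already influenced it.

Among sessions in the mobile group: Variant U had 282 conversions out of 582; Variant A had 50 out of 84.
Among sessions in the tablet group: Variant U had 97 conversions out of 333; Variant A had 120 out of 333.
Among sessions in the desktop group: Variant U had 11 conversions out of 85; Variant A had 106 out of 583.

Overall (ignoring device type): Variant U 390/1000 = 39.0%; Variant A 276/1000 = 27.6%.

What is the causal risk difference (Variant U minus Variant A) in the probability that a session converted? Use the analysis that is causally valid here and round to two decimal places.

Variant A is higher inside every device type stratum but Variant U is higher in aggregate. Whether to stratify depends on how device type relates to the variant.
Stratifying would compare variants among sessions the variants themselves sorted into device type groups — a form of selection on an intermediate. The unconditioned pooled rates give the total causal effect.
The causal difference is the pooled difference: 0.390 − 0.276 = +0.114.

+0.11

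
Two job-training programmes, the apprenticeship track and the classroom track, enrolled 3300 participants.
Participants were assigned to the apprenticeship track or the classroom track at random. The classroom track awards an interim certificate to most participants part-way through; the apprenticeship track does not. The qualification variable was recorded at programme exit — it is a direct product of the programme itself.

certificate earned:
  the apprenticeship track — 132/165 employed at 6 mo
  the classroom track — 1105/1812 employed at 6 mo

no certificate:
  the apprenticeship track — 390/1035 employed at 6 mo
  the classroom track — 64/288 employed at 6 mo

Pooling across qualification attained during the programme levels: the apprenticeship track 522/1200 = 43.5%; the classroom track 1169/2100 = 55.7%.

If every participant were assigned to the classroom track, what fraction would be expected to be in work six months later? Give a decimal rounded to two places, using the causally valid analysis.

The qualification attained during the programme-specific comparison favours the apprenticeship track throughout, but the pooled figures favour the classroom track. The question is whether to condition on qualification attained during the programme.
Because the programme influences qualification attained during the programme, qualification attained during the programme is a post-treatment mediator, not a confounder. Stratifying on it would bias the estimate; the causal effect is the crude pooled difference.
So P(outcome | do(the classroom track)) is just the pooled rate for the classroom track: 1169/2100 = 0.557.

0.56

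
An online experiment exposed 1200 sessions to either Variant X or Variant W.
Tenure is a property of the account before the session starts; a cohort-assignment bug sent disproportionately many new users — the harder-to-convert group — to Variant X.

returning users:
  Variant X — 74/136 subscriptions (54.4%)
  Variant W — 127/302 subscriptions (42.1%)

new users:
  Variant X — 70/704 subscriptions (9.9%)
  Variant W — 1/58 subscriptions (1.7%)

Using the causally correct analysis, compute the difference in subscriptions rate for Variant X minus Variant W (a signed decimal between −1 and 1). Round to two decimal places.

+0.10

User tenure differs across variants for reasons unrelated to any effect of the variant itself, and it separately predicts the outcome — a classic confounder. We must compare within user tenure levels.
Adjusting over the population distribution of user tenure: 0.365·(0.544−0.421) + 0.635·(0.099−0.017) = +0.097.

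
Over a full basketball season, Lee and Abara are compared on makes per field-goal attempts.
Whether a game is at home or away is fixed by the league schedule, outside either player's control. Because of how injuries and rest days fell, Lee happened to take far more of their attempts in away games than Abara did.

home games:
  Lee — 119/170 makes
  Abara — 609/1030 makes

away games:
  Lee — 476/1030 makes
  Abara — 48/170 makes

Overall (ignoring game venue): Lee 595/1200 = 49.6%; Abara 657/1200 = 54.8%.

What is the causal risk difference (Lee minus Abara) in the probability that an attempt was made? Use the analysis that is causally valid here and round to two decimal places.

Game venue differs across players for reasons unrelated to any effect of the player itself, and it separately predicts the outcome — a classic confounder. We must compare within game venue levels.
Adjusting over the population distribution of game venue: 0.500·(0.700−0.591) + 0.500·(0.462−0.282) = +0.144.

+0.14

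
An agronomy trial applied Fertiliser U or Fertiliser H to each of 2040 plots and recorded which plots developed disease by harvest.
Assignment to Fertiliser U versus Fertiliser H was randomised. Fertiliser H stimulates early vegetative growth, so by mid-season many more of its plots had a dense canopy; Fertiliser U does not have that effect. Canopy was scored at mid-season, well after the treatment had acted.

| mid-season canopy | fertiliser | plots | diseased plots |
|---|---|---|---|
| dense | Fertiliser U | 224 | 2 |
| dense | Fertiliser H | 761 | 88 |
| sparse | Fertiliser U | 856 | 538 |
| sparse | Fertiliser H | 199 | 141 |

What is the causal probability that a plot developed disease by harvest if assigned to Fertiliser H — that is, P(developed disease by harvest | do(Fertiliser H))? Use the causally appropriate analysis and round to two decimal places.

0.24

Within every mid-season canopy level Fertiliser U has the lower rate, yet pooled Fertiliser H does — Simpson's reversal.
Mid-season canopy is recorded after the fertiliser and is itself shifted by it — it sits on the causal path from fertiliser to outcome. Conditioning on a mediator would strip out part of the effect we want; the pooled comparison gives the total causal effect.
So P(outcome | do(Fertiliser H)) is just the pooled rate for Fertiliser H: 229/960 = 0.239.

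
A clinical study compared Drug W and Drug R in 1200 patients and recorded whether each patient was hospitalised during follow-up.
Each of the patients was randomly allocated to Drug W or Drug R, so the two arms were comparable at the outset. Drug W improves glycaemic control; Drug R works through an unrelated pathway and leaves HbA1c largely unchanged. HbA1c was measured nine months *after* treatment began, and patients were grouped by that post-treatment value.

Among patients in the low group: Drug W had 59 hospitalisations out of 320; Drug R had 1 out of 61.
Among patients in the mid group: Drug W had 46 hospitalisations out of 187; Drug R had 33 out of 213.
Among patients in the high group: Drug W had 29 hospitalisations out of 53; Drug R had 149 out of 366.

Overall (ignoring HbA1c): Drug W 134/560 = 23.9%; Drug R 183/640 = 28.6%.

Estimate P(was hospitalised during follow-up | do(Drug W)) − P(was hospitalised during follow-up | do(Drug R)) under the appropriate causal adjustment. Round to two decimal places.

-0.05

The HbA1c-specific comparison favours Drug R throughout, but the pooled figures favour Drug W. The question is whether to condition on HbA1c.
Stratifying would compare drugs among patients the drugs themselves sorted into HbA1c groups — a form of selection on an intermediate. The unconditioned pooled rates give the total causal effect.
The causal difference is the pooled difference: 0.239 − 0.286 = -0.047.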